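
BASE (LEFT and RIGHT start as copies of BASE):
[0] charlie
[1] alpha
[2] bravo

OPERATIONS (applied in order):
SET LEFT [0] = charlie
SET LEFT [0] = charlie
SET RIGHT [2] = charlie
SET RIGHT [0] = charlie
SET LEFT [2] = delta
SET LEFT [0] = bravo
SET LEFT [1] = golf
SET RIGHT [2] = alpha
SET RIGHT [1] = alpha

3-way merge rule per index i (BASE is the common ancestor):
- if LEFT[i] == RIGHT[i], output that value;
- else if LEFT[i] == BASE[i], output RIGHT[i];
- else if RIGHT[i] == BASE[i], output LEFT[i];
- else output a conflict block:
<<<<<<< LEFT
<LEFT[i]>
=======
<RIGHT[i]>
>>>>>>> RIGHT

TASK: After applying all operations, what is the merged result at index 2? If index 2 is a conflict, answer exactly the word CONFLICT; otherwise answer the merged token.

Final LEFT:  [bravo, golf, delta]
Final RIGHT: [charlie, alpha, alpha]
i=0: L=bravo, R=charlie=BASE -> take LEFT -> bravo
i=1: L=golf, R=alpha=BASE -> take LEFT -> golf
i=2: BASE=bravo L=delta R=alpha all differ -> CONFLICT
Index 2 -> CONFLICT

Answer: CONFLICT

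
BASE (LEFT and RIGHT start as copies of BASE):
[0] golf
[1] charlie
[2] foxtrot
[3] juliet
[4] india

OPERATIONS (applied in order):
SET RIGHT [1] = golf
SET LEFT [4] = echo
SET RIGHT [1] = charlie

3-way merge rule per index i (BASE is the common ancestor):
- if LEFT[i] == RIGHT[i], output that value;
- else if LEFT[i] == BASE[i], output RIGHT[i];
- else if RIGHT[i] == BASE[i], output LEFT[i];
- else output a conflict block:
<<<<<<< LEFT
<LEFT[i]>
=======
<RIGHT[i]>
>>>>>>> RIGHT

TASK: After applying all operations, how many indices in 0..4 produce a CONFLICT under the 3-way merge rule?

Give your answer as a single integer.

Final LEFT:  [golf, charlie, foxtrot, juliet, echo]
Final RIGHT: [golf, charlie, foxtrot, juliet, india]
i=0: L=golf R=golf -> agree -> golf
i=1: L=charlie R=charlie -> agree -> charlie
i=2: L=foxtrot R=foxtrot -> agree -> foxtrot
i=3: L=juliet R=juliet -> agree -> juliet
i=4: L=echo, R=india=BASE -> take LEFT -> echo
Conflict count: 0

Answer: 0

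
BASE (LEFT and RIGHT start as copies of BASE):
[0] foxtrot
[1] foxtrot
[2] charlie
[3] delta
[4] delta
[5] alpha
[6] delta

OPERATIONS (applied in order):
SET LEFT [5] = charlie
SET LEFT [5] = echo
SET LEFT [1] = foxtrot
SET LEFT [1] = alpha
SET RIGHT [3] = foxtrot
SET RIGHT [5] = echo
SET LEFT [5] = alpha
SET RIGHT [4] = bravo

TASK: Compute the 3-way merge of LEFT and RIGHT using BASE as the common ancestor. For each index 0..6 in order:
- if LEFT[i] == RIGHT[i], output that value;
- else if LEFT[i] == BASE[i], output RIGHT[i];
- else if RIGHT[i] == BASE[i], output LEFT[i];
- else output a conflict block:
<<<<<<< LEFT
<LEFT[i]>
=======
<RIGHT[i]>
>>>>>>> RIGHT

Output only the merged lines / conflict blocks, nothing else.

Final LEFT:  [foxtrot, alpha, charlie, delta, delta, alpha, delta]
Final RIGHT: [foxtrot, foxtrot, charlie, foxtrot, bravo, echo, delta]
i=0: L=foxtrot R=foxtrot -> agree -> foxtrot
i=1: L=alpha, R=foxtrot=BASE -> take LEFT -> alpha
i=2: L=charlie R=charlie -> agree -> charlie
i=3: L=delta=BASE, R=foxtrot -> take RIGHT -> foxtrot
i=4: L=delta=BASE, R=bravo -> take RIGHT -> bravo
i=5: L=alpha=BASE, R=echo -> take RIGHT -> echo
i=6: L=delta R=delta -> agree -> delta

Answer: foxtrot
alpha
charlie
foxtrot
bravo
echo
delta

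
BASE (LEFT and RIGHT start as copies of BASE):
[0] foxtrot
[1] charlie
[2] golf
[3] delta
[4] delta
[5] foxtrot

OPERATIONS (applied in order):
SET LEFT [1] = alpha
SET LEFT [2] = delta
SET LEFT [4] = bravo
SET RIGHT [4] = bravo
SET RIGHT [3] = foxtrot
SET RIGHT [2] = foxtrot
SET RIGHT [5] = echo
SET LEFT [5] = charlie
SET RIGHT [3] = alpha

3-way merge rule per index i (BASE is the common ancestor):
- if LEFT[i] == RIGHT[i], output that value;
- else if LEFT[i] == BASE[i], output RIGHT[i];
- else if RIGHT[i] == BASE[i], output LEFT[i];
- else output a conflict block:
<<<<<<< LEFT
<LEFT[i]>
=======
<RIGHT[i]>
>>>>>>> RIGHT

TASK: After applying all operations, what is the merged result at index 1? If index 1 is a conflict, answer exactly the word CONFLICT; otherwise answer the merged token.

Final LEFT:  [foxtrot, alpha, delta, delta, bravo, charlie]
Final RIGHT: [foxtrot, charlie, foxtrot, alpha, bravo, echo]
i=0: L=foxtrot R=foxtrot -> agree -> foxtrot
i=1: L=alpha, R=charlie=BASE -> take LEFT -> alpha
i=2: BASE=golf L=delta R=foxtrot all differ -> CONFLICT
i=3: L=delta=BASE, R=alpha -> take RIGHT -> alpha
i=4: L=bravo R=bravo -> agree -> bravo
i=5: BASE=foxtrot L=charlie R=echo all differ -> CONFLICT
Index 1 -> alpha

Answer: alpha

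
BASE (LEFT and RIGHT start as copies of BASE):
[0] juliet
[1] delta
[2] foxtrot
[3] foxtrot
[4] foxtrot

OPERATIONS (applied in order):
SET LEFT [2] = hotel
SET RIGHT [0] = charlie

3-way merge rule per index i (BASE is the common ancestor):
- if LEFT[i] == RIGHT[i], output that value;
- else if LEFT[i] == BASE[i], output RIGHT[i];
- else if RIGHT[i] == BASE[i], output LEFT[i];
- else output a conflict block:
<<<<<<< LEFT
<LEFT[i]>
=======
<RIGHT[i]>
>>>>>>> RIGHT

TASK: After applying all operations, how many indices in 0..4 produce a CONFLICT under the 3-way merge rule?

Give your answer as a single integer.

Final LEFT:  [juliet, delta, hotel, foxtrot, foxtrot]
Final RIGHT: [charlie, delta, foxtrot, foxtrot, foxtrot]
i=0: L=juliet=BASE, R=charlie -> take RIGHT -> charlie
i=1: L=delta R=delta -> agree -> delta
i=2: L=hotel, R=foxtrot=BASE -> take LEFT -> hotel
i=3: L=foxtrot R=foxtrot -> agree -> foxtrot
i=4: L=foxtrot R=foxtrot -> agree -> foxtrot
Conflict count: 0

Answer: 0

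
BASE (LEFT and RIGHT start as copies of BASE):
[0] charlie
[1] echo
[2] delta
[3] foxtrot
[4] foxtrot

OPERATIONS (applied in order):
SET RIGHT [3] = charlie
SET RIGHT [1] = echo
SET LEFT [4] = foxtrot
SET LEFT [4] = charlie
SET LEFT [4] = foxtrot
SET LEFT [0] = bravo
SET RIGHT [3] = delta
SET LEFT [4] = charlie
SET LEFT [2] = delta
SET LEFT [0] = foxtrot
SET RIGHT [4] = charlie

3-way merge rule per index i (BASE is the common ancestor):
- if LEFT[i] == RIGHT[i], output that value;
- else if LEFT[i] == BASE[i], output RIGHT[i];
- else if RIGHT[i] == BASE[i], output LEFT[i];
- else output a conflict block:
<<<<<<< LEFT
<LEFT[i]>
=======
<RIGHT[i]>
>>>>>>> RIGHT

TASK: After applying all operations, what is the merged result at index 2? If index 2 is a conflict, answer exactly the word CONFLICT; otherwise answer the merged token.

Answer: delta

Derivation:
Final LEFT:  [foxtrot, echo, delta, foxtrot, charlie]
Final RIGHT: [charlie, echo, delta, delta, charlie]
i=0: L=foxtrot, R=charlie=BASE -> take LEFT -> foxtrot
i=1: L=echo R=echo -> agree -> echo
i=2: L=delta R=delta -> agree -> delta
i=3: L=foxtrot=BASE, R=delta -> take RIGHT -> delta
i=4: L=charlie R=charlie -> agree -> charlie
Index 2 -> delta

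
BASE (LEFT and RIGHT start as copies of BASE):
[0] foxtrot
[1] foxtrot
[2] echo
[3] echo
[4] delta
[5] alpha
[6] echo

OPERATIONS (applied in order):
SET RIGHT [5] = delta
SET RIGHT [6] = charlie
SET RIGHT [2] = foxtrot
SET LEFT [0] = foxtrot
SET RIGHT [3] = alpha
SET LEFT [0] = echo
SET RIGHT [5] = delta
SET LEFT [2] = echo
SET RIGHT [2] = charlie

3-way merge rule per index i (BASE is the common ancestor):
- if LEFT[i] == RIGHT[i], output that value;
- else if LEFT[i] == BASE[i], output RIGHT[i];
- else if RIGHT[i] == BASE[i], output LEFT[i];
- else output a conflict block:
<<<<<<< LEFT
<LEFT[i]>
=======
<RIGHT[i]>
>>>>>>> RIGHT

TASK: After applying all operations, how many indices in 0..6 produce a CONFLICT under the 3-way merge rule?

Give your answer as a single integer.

Final LEFT:  [echo, foxtrot, echo, echo, delta, alpha, echo]
Final RIGHT: [foxtrot, foxtrot, charlie, alpha, delta, delta, charlie]
i=0: L=echo, R=foxtrot=BASE -> take LEFT -> echo
i=1: L=foxtrot R=foxtrot -> agree -> foxtrot
i=2: L=echo=BASE, R=charlie -> take RIGHT -> charlie
i=3: L=echo=BASE, R=alpha -> take RIGHT -> alpha
i=4: L=delta R=delta -> agree -> delta
i=5: L=alpha=BASE, R=delta -> take RIGHT -> delta
i=6: L=echo=BASE, R=charlie -> take RIGHT -> charlie
Conflict count: 0

Answer: 0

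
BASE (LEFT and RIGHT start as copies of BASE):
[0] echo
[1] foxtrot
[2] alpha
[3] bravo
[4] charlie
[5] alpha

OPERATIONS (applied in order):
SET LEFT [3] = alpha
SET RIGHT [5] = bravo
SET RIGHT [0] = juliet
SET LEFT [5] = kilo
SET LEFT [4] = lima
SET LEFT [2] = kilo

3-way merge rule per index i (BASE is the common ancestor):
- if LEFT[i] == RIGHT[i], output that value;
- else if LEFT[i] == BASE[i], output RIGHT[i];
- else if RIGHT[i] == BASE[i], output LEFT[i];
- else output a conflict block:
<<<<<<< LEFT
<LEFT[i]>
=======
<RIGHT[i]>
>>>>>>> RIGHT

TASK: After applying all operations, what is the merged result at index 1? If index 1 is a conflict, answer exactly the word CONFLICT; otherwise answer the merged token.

Answer: foxtrot

Derivation:
Final LEFT:  [echo, foxtrot, kilo, alpha, lima, kilo]
Final RIGHT: [juliet, foxtrot, alpha, bravo, charlie, bravo]
i=0: L=echo=BASE, R=juliet -> take RIGHT -> juliet
i=1: L=foxtrot R=foxtrot -> agree -> foxtrot
i=2: L=kilo, R=alpha=BASE -> take LEFT -> kilo
i=3: L=alpha, R=bravo=BASE -> take LEFT -> alpha
i=4: L=lima, R=charlie=BASE -> take LEFT -> lima
i=5: BASE=alpha L=kilo R=bravo all differ -> CONFLICT
Index 1 -> foxtrot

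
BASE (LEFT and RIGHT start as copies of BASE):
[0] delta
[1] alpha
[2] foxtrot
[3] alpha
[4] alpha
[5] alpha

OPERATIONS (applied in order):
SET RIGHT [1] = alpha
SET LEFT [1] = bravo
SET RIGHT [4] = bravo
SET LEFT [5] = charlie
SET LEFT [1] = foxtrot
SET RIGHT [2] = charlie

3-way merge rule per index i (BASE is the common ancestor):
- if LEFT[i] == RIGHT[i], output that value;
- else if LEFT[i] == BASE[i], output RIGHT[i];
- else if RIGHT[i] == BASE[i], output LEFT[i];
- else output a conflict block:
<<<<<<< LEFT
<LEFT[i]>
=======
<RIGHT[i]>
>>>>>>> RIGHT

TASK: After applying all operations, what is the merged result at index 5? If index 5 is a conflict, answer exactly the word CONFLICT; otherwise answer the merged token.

Answer: charlie

Derivation:
Final LEFT:  [delta, foxtrot, foxtrot, alpha, alpha, charlie]
Final RIGHT: [delta, alpha, charlie, alpha, bravo, alpha]
i=0: L=delta R=delta -> agree -> delta
i=1: L=foxtrot, R=alpha=BASE -> take LEFT -> foxtrot
i=2: L=foxtrot=BASE, R=charlie -> take RIGHT -> charlie
i=3: L=alpha R=alpha -> agree -> alpha
i=4: L=alpha=BASE, R=bravo -> take RIGHT -> bravo
i=5: L=charlie, R=alpha=BASE -> take LEFT -> charlie
Index 5 -> charlie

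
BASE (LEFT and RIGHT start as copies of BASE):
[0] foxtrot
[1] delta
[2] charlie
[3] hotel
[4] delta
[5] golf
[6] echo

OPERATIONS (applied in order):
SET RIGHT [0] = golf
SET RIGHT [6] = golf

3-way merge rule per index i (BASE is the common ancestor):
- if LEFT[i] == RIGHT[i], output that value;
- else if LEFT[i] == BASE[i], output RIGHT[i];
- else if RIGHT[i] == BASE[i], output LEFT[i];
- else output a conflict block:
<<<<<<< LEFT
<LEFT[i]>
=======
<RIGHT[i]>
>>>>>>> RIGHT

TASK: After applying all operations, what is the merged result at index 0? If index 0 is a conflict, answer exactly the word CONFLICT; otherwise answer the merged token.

Answer: golf

Derivation:
Final LEFT:  [foxtrot, delta, charlie, hotel, delta, golf, echo]
Final RIGHT: [golf, delta, charlie, hotel, delta, golf, golf]
i=0: L=foxtrot=BASE, R=golf -> take RIGHT -> golf
i=1: L=delta R=delta -> agree -> delta
i=2: L=charlie R=charlie -> agree -> charlie
i=3: L=hotel R=hotel -> agree -> hotel
i=4: L=delta R=delta -> agree -> delta
i=5: L=golf R=golf -> agree -> golf
i=6: L=echo=BASE, R=golf -> take RIGHT -> golf
Index 0 -> golf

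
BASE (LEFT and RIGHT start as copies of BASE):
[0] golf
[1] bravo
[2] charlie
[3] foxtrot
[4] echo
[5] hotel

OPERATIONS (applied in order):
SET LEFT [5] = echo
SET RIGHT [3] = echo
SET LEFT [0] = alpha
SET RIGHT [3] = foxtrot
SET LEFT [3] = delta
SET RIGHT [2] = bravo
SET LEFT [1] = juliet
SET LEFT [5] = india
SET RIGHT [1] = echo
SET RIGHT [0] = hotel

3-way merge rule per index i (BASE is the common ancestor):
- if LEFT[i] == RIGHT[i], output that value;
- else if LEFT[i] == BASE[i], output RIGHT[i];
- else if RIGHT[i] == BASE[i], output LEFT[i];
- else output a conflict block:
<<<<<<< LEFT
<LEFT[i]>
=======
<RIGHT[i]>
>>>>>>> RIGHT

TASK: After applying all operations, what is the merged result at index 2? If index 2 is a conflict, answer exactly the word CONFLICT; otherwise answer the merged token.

Answer: bravo

Derivation:
Final LEFT:  [alpha, juliet, charlie, delta, echo, india]
Final RIGHT: [hotel, echo, bravo, foxtrot, echo, hotel]
i=0: BASE=golf L=alpha R=hotel all differ -> CONFLICT
i=1: BASE=bravo L=juliet R=echo all differ -> CONFLICT
i=2: L=charlie=BASE, R=bravo -> take RIGHT -> bravo
i=3: L=delta, R=foxtrot=BASE -> take LEFT -> delta
i=4: L=echo R=echo -> agree -> echo
i=5: L=india, R=hotel=BASE -> take LEFT -> india
Index 2 -> bravo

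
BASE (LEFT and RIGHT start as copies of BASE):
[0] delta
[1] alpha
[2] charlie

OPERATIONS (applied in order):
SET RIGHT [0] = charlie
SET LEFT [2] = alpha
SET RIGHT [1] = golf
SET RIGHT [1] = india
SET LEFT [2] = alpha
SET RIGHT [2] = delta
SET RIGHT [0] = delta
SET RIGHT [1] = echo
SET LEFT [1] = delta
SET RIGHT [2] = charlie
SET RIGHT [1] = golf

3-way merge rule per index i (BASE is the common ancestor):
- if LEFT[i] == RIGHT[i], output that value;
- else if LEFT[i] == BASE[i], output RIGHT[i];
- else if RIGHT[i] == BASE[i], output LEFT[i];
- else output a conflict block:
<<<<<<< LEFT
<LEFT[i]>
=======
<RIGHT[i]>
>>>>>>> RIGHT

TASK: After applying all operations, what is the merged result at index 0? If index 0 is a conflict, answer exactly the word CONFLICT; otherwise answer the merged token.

Final LEFT:  [delta, delta, alpha]
Final RIGHT: [delta, golf, charlie]
i=0: L=delta R=delta -> agree -> delta
i=1: BASE=alpha L=delta R=golf all differ -> CONFLICT
i=2: L=alpha, R=charlie=BASE -> take LEFT -> alpha
Index 0 -> delta

Answer: delta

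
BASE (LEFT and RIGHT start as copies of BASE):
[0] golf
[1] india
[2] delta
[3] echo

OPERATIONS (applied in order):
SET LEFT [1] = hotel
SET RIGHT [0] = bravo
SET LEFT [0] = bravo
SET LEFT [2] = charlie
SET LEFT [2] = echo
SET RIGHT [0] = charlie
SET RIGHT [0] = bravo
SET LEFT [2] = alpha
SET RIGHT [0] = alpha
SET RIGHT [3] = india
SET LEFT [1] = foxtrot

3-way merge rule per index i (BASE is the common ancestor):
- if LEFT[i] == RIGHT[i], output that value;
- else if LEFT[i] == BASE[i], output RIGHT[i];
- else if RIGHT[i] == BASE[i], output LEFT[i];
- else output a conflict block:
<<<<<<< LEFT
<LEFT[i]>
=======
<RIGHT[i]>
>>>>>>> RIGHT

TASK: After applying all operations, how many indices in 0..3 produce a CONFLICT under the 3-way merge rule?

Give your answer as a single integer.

Final LEFT:  [bravo, foxtrot, alpha, echo]
Final RIGHT: [alpha, india, delta, india]
i=0: BASE=golf L=bravo R=alpha all differ -> CONFLICT
i=1: L=foxtrot, R=india=BASE -> take LEFT -> foxtrot
i=2: L=alpha, R=delta=BASE -> take LEFT -> alpha
i=3: L=echo=BASE, R=india -> take RIGHT -> india
Conflict count: 1

Answer: 1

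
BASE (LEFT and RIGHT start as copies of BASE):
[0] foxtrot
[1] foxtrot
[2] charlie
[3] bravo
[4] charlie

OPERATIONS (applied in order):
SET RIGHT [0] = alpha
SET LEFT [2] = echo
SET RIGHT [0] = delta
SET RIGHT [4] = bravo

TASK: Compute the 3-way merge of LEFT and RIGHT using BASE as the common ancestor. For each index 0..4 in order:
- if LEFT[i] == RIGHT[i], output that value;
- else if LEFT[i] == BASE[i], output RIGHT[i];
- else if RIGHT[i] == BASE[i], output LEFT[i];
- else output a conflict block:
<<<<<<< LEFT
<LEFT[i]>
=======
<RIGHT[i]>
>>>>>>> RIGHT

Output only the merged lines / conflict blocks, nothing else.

Answer: delta
foxtrot
echo
bravo
bravo

Derivation:
Final LEFT:  [foxtrot, foxtrot, echo, bravo, charlie]
Final RIGHT: [delta, foxtrot, charlie, bravo, bravo]
i=0: L=foxtrot=BASE, R=delta -> take RIGHT -> delta
i=1: L=foxtrot R=foxtrot -> agree -> foxtrot
i=2: L=echo, R=charlie=BASE -> take LEFT -> echo
i=3: L=bravo R=bravo -> agree -> bravo
i=4: L=charlie=BASE, R=bravo -> take RIGHT -> bravo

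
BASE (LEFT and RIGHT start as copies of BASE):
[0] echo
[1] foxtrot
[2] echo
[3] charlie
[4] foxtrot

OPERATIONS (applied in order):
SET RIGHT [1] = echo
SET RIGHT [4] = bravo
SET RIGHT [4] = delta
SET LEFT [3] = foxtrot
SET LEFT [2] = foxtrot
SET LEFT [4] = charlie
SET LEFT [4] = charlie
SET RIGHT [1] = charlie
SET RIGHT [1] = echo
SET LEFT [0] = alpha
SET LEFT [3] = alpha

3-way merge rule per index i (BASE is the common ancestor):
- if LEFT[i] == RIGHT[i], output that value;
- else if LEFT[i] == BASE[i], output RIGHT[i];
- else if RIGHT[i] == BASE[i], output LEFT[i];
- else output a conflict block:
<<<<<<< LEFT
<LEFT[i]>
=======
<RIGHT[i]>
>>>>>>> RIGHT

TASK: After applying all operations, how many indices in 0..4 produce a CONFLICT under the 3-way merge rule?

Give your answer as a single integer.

Final LEFT:  [alpha, foxtrot, foxtrot, alpha, charlie]
Final RIGHT: [echo, echo, echo, charlie, delta]
i=0: L=alpha, R=echo=BASE -> take LEFT -> alpha
i=1: L=foxtrot=BASE, R=echo -> take RIGHT -> echo
i=2: L=foxtrot, R=echo=BASE -> take LEFT -> foxtrot
i=3: L=alpha, R=charlie=BASE -> take LEFT -> alpha
i=4: BASE=foxtrot L=charlie R=delta all differ -> CONFLICT
Conflict count: 1

Answer: 1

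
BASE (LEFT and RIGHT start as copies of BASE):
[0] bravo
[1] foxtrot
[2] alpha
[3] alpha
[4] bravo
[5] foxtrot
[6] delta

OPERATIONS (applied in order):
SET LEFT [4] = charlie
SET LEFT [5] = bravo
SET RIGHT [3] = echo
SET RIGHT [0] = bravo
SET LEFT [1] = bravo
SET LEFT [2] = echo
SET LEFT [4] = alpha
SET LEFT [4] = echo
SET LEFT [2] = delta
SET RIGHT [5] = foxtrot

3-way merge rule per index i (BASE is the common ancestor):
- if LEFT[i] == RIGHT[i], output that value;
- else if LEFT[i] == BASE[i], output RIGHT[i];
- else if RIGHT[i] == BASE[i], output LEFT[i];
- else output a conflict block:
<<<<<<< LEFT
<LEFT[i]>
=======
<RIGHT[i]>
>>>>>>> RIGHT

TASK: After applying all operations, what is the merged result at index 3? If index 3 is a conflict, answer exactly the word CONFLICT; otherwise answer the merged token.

Answer: echo

Derivation:
Final LEFT:  [bravo, bravo, delta, alpha, echo, bravo, delta]
Final RIGHT: [bravo, foxtrot, alpha, echo, bravo, foxtrot, delta]
i=0: L=bravo R=bravo -> agree -> bravo
i=1: L=bravo, R=foxtrot=BASE -> take LEFT -> bravo
i=2: L=delta, R=alpha=BASE -> take LEFT -> delta
i=3: L=alpha=BASE, R=echo -> take RIGHT -> echo
i=4: L=echo, R=bravo=BASE -> take LEFT -> echo
i=5: L=bravo, R=foxtrot=BASE -> take LEFT -> bravo
i=6: L=delta R=delta -> agree -> delta
Index 3 -> echo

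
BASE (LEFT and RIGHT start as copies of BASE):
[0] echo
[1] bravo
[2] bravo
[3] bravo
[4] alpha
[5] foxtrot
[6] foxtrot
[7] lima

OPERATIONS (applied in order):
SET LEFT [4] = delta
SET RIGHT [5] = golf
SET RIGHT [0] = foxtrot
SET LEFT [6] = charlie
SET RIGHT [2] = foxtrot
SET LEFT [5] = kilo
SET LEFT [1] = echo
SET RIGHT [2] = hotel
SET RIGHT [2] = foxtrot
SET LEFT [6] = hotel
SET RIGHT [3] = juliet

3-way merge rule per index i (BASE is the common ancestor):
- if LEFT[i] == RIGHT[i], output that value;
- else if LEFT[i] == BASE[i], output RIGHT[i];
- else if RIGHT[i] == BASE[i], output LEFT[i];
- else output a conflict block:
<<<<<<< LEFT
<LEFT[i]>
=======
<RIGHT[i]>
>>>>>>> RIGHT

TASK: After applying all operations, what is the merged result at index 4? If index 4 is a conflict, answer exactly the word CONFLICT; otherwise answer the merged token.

Final LEFT:  [echo, echo, bravo, bravo, delta, kilo, hotel, lima]
Final RIGHT: [foxtrot, bravo, foxtrot, juliet, alpha, golf, foxtrot, lima]
i=0: L=echo=BASE, R=foxtrot -> take RIGHT -> foxtrot
i=1: L=echo, R=bravo=BASE -> take LEFT -> echo
i=2: L=bravo=BASE, R=foxtrot -> take RIGHT -> foxtrot
i=3: L=bravo=BASE, R=juliet -> take RIGHT -> juliet
i=4: L=delta, R=alpha=BASE -> take LEFT -> delta
i=5: BASE=foxtrot L=kilo R=golf all differ -> CONFLICT
i=6: L=hotel, R=foxtrot=BASE -> take LEFT -> hotel
i=7: L=lima R=lima -> agree -> lima
Index 4 -> delta

Answer: delta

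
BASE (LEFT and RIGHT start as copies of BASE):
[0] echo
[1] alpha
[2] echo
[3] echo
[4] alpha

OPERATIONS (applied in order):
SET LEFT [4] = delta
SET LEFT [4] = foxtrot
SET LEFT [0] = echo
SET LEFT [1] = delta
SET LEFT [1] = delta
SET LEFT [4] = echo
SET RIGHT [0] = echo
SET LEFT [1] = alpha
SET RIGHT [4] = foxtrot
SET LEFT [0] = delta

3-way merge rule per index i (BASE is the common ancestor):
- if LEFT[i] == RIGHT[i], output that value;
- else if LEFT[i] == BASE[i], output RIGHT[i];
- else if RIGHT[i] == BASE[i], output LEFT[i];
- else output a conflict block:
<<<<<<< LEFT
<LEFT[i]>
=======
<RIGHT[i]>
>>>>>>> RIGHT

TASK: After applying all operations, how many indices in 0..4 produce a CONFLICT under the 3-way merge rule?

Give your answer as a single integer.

Final LEFT:  [delta, alpha, echo, echo, echo]
Final RIGHT: [echo, alpha, echo, echo, foxtrot]
i=0: L=delta, R=echo=BASE -> take LEFT -> delta
i=1: L=alpha R=alpha -> agree -> alpha
i=2: L=echo R=echo -> agree -> echo
i=3: L=echo R=echo -> agree -> echo
i=4: BASE=alpha L=echo R=foxtrot all differ -> CONFLICT
Conflict count: 1

Answer: 1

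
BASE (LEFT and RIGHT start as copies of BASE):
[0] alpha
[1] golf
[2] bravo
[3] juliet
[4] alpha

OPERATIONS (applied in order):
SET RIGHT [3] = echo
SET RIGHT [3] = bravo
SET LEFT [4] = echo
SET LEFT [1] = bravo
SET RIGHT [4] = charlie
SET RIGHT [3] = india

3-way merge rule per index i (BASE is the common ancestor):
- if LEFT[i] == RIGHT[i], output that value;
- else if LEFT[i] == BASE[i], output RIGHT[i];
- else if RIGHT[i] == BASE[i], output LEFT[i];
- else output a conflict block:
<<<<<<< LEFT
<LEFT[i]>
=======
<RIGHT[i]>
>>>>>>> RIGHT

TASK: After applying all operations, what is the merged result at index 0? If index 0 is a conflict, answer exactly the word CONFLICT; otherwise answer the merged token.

Answer: alpha

Derivation:
Final LEFT:  [alpha, bravo, bravo, juliet, echo]
Final RIGHT: [alpha, golf, bravo, india, charlie]
i=0: L=alpha R=alpha -> agree -> alpha
i=1: L=bravo, R=golf=BASE -> take LEFT -> bravo
i=2: L=bravo R=bravo -> agree -> bravo
i=3: L=juliet=BASE, R=india -> take RIGHT -> india
i=4: BASE=alpha L=echo R=charlie all differ -> CONFLICT
Index 0 -> alpha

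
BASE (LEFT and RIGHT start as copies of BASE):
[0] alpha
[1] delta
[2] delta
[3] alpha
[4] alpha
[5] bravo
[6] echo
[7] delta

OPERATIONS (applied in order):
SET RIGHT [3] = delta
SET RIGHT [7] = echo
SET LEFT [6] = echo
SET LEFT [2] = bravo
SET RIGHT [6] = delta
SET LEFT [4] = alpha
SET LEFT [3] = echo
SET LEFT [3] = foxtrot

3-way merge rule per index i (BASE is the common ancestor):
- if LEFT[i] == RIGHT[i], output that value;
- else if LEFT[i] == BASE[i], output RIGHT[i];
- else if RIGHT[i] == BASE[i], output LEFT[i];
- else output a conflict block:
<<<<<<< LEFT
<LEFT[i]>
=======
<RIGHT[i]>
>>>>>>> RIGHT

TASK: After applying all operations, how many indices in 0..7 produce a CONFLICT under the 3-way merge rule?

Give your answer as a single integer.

Answer: 1

Derivation:
Final LEFT:  [alpha, delta, bravo, foxtrot, alpha, bravo, echo, delta]
Final RIGHT: [alpha, delta, delta, delta, alpha, bravo, delta, echo]
i=0: L=alpha R=alpha -> agree -> alpha
i=1: L=delta R=delta -> agree -> delta
i=2: L=bravo, R=delta=BASE -> take LEFT -> bravo
i=3: BASE=alpha L=foxtrot R=delta all differ -> CONFLICT
i=4: L=alpha R=alpha -> agree -> alpha
i=5: L=bravo R=bravo -> agree -> bravo
i=6: L=echo=BASE, R=delta -> take RIGHT -> delta
i=7: L=delta=BASE, R=echo -> take RIGHT -> echo
Conflict count: 1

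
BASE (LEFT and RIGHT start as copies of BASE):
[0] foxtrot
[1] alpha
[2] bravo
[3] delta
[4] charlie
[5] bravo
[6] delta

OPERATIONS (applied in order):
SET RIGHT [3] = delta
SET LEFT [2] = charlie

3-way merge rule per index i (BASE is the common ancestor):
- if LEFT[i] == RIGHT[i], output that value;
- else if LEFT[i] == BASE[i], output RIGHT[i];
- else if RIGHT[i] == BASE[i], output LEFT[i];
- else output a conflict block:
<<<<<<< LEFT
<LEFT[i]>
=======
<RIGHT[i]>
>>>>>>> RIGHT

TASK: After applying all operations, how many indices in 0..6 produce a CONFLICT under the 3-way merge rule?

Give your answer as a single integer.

Answer: 0

Derivation:
Final LEFT:  [foxtrot, alpha, charlie, delta, charlie, bravo, delta]
Final RIGHT: [foxtrot, alpha, bravo, delta, charlie, bravo, delta]
i=0: L=foxtrot R=foxtrot -> agree -> foxtrot
i=1: L=alpha R=alpha -> agree -> alpha
i=2: L=charlie, R=bravo=BASE -> take LEFT -> charlie
i=3: L=delta R=delta -> agree -> delta
i=4: L=charlie R=charlie -> agree -> charlie
i=5: L=bravo R=bravo -> agree -> bravo
i=6: L=delta R=delta -> agree -> delta
Conflict count: 0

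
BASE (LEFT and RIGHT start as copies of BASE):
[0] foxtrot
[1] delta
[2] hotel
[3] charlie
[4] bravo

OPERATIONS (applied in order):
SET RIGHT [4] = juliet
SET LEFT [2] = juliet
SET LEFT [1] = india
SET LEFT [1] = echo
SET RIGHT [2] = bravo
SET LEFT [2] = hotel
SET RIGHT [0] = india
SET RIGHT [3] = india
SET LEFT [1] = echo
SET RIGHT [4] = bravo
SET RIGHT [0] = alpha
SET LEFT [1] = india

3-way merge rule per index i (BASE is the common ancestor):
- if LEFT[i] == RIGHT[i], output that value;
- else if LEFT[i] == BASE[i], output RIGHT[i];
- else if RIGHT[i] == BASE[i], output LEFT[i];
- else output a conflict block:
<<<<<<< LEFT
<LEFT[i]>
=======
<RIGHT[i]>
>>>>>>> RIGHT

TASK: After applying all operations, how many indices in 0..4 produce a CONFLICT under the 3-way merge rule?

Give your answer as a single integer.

Answer: 0

Derivation:
Final LEFT:  [foxtrot, india, hotel, charlie, bravo]
Final RIGHT: [alpha, delta, bravo, india, bravo]
i=0: L=foxtrot=BASE, R=alpha -> take RIGHT -> alpha
i=1: L=india, R=delta=BASE -> take LEFT -> india
i=2: L=hotel=BASE, R=bravo -> take RIGHT -> bravo
i=3: L=charlie=BASE, R=india -> take RIGHT -> india
i=4: L=bravo R=bravo -> agree -> bravo
Conflict count: 0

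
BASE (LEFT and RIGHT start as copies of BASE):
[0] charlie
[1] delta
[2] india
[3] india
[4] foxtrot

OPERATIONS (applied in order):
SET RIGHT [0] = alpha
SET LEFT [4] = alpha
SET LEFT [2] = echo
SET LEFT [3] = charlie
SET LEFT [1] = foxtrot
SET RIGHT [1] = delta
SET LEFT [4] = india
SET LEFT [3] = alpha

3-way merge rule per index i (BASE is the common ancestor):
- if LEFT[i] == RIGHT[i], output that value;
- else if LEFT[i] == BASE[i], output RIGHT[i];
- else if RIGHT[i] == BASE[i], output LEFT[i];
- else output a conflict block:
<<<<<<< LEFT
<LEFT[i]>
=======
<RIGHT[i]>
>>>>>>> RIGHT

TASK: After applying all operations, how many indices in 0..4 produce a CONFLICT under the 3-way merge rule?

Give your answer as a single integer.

Answer: 0

Derivation:
Final LEFT:  [charlie, foxtrot, echo, alpha, india]
Final RIGHT: [alpha, delta, india, india, foxtrot]
i=0: L=charlie=BASE, R=alpha -> take RIGHT -> alpha
i=1: L=foxtrot, R=delta=BASE -> take LEFT -> foxtrot
i=2: L=echo, R=india=BASE -> take LEFT -> echo
i=3: L=alpha, R=india=BASE -> take LEFT -> alpha
i=4: L=india, R=foxtrot=BASE -> take LEFT -> india
Conflict count: 0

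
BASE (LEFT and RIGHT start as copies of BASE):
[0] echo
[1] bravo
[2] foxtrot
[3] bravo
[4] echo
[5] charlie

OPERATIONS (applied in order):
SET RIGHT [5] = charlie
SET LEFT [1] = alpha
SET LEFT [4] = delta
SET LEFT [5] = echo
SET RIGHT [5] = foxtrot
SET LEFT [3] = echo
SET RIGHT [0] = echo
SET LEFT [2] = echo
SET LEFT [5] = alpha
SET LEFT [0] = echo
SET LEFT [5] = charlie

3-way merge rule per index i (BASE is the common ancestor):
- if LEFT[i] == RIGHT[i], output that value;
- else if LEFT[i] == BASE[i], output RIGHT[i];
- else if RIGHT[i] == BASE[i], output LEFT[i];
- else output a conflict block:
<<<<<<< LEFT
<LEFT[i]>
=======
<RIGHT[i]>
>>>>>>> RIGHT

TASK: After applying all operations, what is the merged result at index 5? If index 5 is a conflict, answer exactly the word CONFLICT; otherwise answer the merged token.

Final LEFT:  [echo, alpha, echo, echo, delta, charlie]
Final RIGHT: [echo, bravo, foxtrot, bravo, echo, foxtrot]
i=0: L=echo R=echo -> agree -> echo
i=1: L=alpha, R=bravo=BASE -> take LEFT -> alpha
i=2: L=echo, R=foxtrot=BASE -> take LEFT -> echo
i=3: L=echo, R=bravo=BASE -> take LEFT -> echo
i=4: L=delta, R=echo=BASE -> take LEFT -> delta
i=5: L=charlie=BASE, R=foxtrot -> take RIGHT -> foxtrot
Index 5 -> foxtrot

Answer: foxtrot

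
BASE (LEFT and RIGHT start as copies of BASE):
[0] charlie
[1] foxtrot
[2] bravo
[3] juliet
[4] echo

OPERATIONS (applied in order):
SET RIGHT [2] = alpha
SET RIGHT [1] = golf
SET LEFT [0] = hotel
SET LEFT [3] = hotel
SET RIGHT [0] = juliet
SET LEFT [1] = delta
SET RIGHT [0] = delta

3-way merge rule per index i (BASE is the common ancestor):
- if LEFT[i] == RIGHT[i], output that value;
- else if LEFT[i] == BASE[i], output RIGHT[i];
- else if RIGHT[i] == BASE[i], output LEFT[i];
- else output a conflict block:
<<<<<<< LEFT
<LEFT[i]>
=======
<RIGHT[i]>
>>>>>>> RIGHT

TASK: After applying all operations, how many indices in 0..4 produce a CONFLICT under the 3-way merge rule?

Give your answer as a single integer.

Answer: 2

Derivation:
Final LEFT:  [hotel, delta, bravo, hotel, echo]
Final RIGHT: [delta, golf, alpha, juliet, echo]
i=0: BASE=charlie L=hotel R=delta all differ -> CONFLICT
i=1: BASE=foxtrot L=delta R=golf all differ -> CONFLICT
i=2: L=bravo=BASE, R=alpha -> take RIGHT -> alpha
i=3: L=hotel, R=juliet=BASE -> take LEFT -> hotel
i=4: L=echo R=echo -> agree -> echo
Conflict count: 2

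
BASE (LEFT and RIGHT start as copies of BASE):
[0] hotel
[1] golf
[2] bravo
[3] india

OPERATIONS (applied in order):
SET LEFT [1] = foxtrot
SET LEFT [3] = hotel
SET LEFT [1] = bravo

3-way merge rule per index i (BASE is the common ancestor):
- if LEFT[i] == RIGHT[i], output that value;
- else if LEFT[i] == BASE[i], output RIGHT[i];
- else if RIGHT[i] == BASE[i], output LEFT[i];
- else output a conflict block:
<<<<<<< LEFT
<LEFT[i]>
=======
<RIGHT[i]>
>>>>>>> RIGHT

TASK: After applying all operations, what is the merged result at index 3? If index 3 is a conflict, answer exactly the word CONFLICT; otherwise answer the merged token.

Answer: hotel

Derivation:
Final LEFT:  [hotel, bravo, bravo, hotel]
Final RIGHT: [hotel, golf, bravo, india]
i=0: L=hotel R=hotel -> agree -> hotel
i=1: L=bravo, R=golf=BASE -> take LEFT -> bravo
i=2: L=bravo R=bravo -> agree -> bravo
i=3: L=hotel, R=india=BASE -> take LEFT -> hotel
Index 3 -> hotel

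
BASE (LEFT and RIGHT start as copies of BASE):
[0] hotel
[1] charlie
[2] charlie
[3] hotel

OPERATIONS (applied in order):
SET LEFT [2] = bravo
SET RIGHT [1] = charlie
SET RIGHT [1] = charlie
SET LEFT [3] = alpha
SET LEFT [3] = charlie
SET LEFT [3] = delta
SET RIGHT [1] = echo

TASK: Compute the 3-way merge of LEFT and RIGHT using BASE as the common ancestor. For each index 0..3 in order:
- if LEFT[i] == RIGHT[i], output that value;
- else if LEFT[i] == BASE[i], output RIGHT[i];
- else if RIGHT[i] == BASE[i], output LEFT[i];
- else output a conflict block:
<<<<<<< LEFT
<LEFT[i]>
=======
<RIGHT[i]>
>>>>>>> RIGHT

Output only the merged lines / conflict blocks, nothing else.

Final LEFT:  [hotel, charlie, bravo, delta]
Final RIGHT: [hotel, echo, charlie, hotel]
i=0: L=hotel R=hotel -> agree -> hotel
i=1: L=charlie=BASE, R=echo -> take RIGHT -> echo
i=2: L=bravo, R=charlie=BASE -> take LEFT -> bravo
i=3: L=delta, R=hotel=BASE -> take LEFT -> delta

Answer: hotel
echo
bravo
delta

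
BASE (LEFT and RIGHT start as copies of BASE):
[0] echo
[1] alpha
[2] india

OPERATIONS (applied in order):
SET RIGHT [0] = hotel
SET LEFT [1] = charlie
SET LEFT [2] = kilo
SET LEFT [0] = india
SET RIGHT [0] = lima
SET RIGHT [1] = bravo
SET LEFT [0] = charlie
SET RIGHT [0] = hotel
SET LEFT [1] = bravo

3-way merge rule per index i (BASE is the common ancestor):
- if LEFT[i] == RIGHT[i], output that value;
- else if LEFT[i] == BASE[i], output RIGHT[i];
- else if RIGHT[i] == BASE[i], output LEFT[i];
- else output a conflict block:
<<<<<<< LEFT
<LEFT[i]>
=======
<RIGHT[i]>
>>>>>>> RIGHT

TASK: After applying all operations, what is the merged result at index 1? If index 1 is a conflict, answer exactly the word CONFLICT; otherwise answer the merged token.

Answer: bravo

Derivation:
Final LEFT:  [charlie, bravo, kilo]
Final RIGHT: [hotel, bravo, india]
i=0: BASE=echo L=charlie R=hotel all differ -> CONFLICT
i=1: L=bravo R=bravo -> agree -> bravo
i=2: L=kilo, R=india=BASE -> take LEFT -> kilo
Index 1 -> bravo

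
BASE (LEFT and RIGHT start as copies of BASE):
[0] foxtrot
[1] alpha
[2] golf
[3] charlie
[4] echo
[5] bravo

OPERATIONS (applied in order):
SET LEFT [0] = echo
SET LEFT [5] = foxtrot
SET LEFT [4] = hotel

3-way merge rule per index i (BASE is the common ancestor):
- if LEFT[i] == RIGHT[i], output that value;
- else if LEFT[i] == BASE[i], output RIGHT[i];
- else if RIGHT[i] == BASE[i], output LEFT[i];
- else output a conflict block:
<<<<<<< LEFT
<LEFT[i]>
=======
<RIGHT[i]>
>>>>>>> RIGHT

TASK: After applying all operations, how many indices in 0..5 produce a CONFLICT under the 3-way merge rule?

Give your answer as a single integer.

Answer: 0

Derivation:
Final LEFT:  [echo, alpha, golf, charlie, hotel, foxtrot]
Final RIGHT: [foxtrot, alpha, golf, charlie, echo, bravo]
i=0: L=echo, R=foxtrot=BASE -> take LEFT -> echo
i=1: L=alpha R=alpha -> agree -> alpha
i=2: L=golf R=golf -> agree -> golf
i=3: L=charlie R=charlie -> agree -> charlie
i=4: L=hotel, R=echo=BASE -> take LEFT -> hotel
i=5: L=foxtrot, R=bravo=BASE -> take LEFT -> foxtrot
Conflict count: 0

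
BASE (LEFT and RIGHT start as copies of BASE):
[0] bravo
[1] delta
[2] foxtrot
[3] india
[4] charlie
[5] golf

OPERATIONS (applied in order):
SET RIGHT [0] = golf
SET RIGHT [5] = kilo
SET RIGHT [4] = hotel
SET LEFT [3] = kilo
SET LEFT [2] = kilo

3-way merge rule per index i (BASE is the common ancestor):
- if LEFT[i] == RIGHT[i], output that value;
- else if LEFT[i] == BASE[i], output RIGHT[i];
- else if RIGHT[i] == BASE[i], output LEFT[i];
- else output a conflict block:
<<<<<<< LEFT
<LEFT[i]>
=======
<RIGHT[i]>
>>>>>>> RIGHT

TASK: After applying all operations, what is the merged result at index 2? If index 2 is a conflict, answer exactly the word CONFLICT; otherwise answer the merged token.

Answer: kilo

Derivation:
Final LEFT:  [bravo, delta, kilo, kilo, charlie, golf]
Final RIGHT: [golf, delta, foxtrot, india, hotel, kilo]
i=0: L=bravo=BASE, R=golf -> take RIGHT -> golf
i=1: L=delta R=delta -> agree -> delta
i=2: L=kilo, R=foxtrot=BASE -> take LEFT -> kilo
i=3: L=kilo, R=india=BASE -> take LEFT -> kilo
i=4: L=charlie=BASE, R=hotel -> take RIGHT -> hotel
i=5: L=golf=BASE, R=kilo -> take RIGHT -> kilo
Index 2 -> kilo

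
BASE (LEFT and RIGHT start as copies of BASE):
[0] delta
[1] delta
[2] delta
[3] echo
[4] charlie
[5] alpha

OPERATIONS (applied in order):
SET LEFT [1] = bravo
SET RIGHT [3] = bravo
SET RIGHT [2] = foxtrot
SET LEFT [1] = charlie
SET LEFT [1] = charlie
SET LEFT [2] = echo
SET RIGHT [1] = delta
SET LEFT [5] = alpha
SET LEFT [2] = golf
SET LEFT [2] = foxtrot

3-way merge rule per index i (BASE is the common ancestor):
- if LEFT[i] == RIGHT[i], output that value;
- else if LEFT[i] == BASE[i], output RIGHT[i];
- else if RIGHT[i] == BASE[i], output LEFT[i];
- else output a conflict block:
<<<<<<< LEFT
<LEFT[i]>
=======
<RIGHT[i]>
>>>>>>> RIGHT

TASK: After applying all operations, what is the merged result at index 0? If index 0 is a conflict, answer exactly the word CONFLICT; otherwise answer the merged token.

Final LEFT:  [delta, charlie, foxtrot, echo, charlie, alpha]
Final RIGHT: [delta, delta, foxtrot, bravo, charlie, alpha]
i=0: L=delta R=delta -> agree -> delta
i=1: L=charlie, R=delta=BASE -> take LEFT -> charlie
i=2: L=foxtrot R=foxtrot -> agree -> foxtrot
i=3: L=echo=BASE, R=bravo -> take RIGHT -> bravo
i=4: L=charlie R=charlie -> agree -> charlie
i=5: L=alpha R=alpha -> agree -> alpha
Index 0 -> delta

Answer: delta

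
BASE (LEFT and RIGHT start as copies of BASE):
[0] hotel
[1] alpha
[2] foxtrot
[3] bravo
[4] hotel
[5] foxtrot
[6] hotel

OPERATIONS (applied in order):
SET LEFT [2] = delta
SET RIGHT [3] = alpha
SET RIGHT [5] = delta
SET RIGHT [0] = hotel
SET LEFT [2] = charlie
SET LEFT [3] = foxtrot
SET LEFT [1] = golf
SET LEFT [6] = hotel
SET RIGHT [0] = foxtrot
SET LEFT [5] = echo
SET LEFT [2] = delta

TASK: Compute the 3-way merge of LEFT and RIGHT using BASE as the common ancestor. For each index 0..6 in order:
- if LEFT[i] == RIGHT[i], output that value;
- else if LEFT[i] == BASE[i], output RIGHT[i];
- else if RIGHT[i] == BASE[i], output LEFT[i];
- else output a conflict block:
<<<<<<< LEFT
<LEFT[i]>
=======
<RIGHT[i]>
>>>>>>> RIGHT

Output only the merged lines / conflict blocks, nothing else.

Final LEFT:  [hotel, golf, delta, foxtrot, hotel, echo, hotel]
Final RIGHT: [foxtrot, alpha, foxtrot, alpha, hotel, delta, hotel]
i=0: L=hotel=BASE, R=foxtrot -> take RIGHT -> foxtrot
i=1: L=golf, R=alpha=BASE -> take LEFT -> golf
i=2: L=delta, R=foxtrot=BASE -> take LEFT -> delta
i=3: BASE=bravo L=foxtrot R=alpha all differ -> CONFLICT
i=4: L=hotel R=hotel -> agree -> hotel
i=5: BASE=foxtrot L=echo R=delta all differ -> CONFLICT
i=6: L=hotel R=hotel -> agree -> hotel

Answer: foxtrot
golf
delta
<<<<<<< LEFT
foxtrot
=======
alpha
>>>>>>> RIGHT
hotel
<<<<<<< LEFT
echo
=======
delta
>>>>>>> RIGHT
hotel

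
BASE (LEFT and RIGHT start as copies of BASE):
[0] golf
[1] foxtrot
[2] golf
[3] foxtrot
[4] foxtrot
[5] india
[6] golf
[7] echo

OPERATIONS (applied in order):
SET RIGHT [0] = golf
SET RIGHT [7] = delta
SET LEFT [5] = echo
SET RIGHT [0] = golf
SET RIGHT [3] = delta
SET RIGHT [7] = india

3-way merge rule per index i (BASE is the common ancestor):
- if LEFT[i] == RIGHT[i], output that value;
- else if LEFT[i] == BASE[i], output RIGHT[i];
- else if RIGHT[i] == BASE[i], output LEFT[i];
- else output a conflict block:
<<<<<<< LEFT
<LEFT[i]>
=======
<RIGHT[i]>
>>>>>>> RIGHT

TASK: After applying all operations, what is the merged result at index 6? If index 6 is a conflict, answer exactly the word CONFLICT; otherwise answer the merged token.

Final LEFT:  [golf, foxtrot, golf, foxtrot, foxtrot, echo, golf, echo]
Final RIGHT: [golf, foxtrot, golf, delta, foxtrot, india, golf, india]
i=0: L=golf R=golf -> agree -> golf
i=1: L=foxtrot R=foxtrot -> agree -> foxtrot
i=2: L=golf R=golf -> agree -> golf
i=3: L=foxtrot=BASE, R=delta -> take RIGHT -> delta
i=4: L=foxtrot R=foxtrot -> agree -> foxtrot
i=5: L=echo, R=india=BASE -> take LEFT -> echo
i=6: L=golf R=golf -> agree -> golf
i=7: L=echo=BASE, R=india -> take RIGHT -> india
Index 6 -> golf

Answer: golf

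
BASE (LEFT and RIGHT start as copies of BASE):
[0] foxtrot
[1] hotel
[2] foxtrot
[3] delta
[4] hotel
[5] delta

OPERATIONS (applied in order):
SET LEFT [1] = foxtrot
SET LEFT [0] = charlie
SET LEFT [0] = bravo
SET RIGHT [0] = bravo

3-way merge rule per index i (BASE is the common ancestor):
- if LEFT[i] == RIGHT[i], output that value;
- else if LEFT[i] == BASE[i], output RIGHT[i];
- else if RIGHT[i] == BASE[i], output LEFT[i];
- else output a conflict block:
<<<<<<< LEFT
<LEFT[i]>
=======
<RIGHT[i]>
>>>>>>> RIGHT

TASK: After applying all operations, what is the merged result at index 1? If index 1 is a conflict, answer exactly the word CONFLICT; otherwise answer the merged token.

Final LEFT:  [bravo, foxtrot, foxtrot, delta, hotel, delta]
Final RIGHT: [bravo, hotel, foxtrot, delta, hotel, delta]
i=0: L=bravo R=bravo -> agree -> bravo
i=1: L=foxtrot, R=hotel=BASE -> take LEFT -> foxtrot
i=2: L=foxtrot R=foxtrot -> agree -> foxtrot
i=3: L=delta R=delta -> agree -> delta
i=4: L=hotel R=hotel -> agree -> hotel
i=5: L=delta R=delta -> agree -> delta
Index 1 -> foxtrot

Answer: foxtrot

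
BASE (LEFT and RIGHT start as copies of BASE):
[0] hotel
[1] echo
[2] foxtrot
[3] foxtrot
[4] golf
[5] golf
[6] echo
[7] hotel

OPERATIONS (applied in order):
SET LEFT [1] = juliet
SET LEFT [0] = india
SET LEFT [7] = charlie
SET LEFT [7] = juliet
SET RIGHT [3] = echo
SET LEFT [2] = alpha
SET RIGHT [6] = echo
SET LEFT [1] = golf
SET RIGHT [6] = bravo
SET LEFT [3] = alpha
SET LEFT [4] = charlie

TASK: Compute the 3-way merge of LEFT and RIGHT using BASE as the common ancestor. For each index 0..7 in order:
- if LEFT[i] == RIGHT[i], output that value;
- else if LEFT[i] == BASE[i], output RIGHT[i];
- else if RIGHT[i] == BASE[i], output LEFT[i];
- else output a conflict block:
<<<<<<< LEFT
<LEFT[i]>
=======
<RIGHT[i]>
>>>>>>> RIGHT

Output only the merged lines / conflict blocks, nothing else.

Answer: india
golf
alpha
<<<<<<< LEFT
alpha
=======
echo
>>>>>>> RIGHT
charlie
golf
bravo
juliet

Derivation:
Final LEFT:  [india, golf, alpha, alpha, charlie, golf, echo, juliet]
Final RIGHT: [hotel, echo, foxtrot, echo, golf, golf, bravo, hotel]
i=0: L=india, R=hotel=BASE -> take LEFT -> india
i=1: L=golf, R=echo=BASE -> take LEFT -> golf
i=2: L=alpha, R=foxtrot=BASE -> take LEFT -> alpha
i=3: BASE=foxtrot L=alpha R=echo all differ -> CONFLICT
i=4: L=charlie, R=golf=BASE -> take LEFT -> charlie
i=5: L=golf R=golf -> agree -> golf
i=6: L=echo=BASE, R=bravo -> take RIGHT -> bravo
i=7: L=juliet, R=hotel=BASE -> take LEFT -> juliet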